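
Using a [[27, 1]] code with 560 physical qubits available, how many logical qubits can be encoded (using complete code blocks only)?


Each code block uses 27 physical qubits for 1 logical qubit(s).
Number of complete blocks = floor(560 / 27) = 20
Logical qubits = 20 * 1
= 20

20


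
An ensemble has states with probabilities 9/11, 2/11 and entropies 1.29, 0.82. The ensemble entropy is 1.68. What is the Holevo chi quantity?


chi = S(rho) - sum_i p_i * S(rho_i)
Weighted entropy = 9/11 * 1.29 + 2/11 * 0.82
= 1.2045
chi = 1.68 - 1.2045
= 0.4755

0.4755


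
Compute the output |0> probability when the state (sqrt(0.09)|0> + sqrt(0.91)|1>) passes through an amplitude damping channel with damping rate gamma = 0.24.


For amplitude damping with parameter gamma on state sqrt(a)|0> + sqrt(b)|1>:
alpha^2 = 0.09, beta^2 = 0.91
P(|0>) = alpha^2 + gamma * beta^2
= 0.09 + 0.24 * 0.91
= 0.09 + 0.2184
= 0.3084

0.3084


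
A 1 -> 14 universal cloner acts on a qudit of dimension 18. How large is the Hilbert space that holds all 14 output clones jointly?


Output space = H^(tensor 14) where dim(H) = 18
dim = 18^14
= 324 (after 2 factors)
= 5832 (after 3 factors)
= 104976 (after 4 factors)
= 1889568 (after 5 factors)
= 34012224 (after 6 factors)
= 612220032 (after 7 factors)
= 11019960576 (after 8 factors)
= 198359290368 (after 9 factors)
= 3570467226624 (after 10 factors)
= 64268410079232 (after 11 factors)
= 1156831381426176 (after 12 factors)
= 20822964865671168 (after 13 factors)
= 374813367582081024 (after 14 factors)
= 374813367582081024

374813367582081024


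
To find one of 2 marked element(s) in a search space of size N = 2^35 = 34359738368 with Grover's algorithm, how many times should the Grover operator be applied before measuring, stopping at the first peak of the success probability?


After j Grover iterations the success probability is P(j) = sin^2((2j+1)*theta), where sin(theta) = sqrt(k/N).
N = 2^35 = 34359738368, k = 2
sin(theta) = sqrt(k/N) = 7.629394531e-06
theta = arcsin(sqrt(k/N)) = 7.629394531e-06 rad
P(j) reaches its first maximum when (2j+1)*theta is as close as possible to pi/2, i.e. j = round(pi/(4*theta) - 1/2).
pi/(4*theta) - 1/2 = 102943.2081
(For comparison, the common estimate pi/4 * sqrt(N/k) = 102943.7081; the exact maximiser is used here.)
Optimal iterations = 102943

102943


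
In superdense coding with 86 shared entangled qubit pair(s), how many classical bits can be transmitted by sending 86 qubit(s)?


Superdense coding allows 2 classical bits per shared entangled pair.
86 pair(s) -> 2 * 86 = 172 classical bits

172


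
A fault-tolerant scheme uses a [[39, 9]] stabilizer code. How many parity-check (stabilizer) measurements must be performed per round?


For an [[n,k]] stabilizer code:
Number of stabilizer generators = n - k
= 39 - 9
= 30

30


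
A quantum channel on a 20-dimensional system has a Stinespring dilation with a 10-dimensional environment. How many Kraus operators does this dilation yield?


Tracing out the environment in an orthonormal basis {|i>_E} gives Kraus operators K_i = <i|_E U |0>_E.
Number of Kraus operators = dim(H_env) = d_env
= 10

10


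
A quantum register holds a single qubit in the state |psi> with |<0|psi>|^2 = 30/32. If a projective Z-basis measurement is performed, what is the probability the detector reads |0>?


|alpha|^2 = 30/32 = 0.9375
|beta|^2 = 1 - 30/32 = 2/32 = 0.0625
P(|0>) = |alpha|^2 = 0.9375

0.9375


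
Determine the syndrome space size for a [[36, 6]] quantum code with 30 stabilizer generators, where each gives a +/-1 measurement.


Each stabilizer generator gives a binary (+1 or -1) measurement outcome.
With 30 independent generators:
Total syndromes = 2^30
= 1073741824

1073741824


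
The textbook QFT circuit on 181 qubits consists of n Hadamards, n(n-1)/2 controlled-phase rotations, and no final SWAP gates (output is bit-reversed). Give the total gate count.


Hadamard gates: 181
Controlled rotations: n*(n-1)/2 = 181*180/2 = 16290
SWAP gates: 0 (omitted)
Total = 181 + 16290
= 16471

16471


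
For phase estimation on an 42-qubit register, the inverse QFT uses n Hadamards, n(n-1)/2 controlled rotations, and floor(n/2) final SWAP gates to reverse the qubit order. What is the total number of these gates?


Hadamard gates: 42
Controlled rotations: n*(n-1)/2 = 42*41/2 = 861
SWAP gates: floor(n/2) = floor(42/2) = 21
Total = 42 + 861 + 21
= 924

924


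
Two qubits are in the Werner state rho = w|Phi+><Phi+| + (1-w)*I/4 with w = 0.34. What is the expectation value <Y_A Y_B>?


|Phi+> = (|00> + |11>)/sqrt(2)
For the pure Bell state, <Y_A Y_B> = -1 (Bell-state Pauli correlator).
The maximally-mixed part I/4 has tr(I/4 * P tensor P) = 0 for any traceless Pauli P.
So <Y_A Y_B>_rho = w * (-1) + (1 - w) * 0
= 0.34 * (-1)
= -0.3400

-0.3400


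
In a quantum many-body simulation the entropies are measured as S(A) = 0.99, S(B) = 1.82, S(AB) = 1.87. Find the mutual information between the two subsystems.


I(A:B) = S(A) + S(B) - S(AB)
= 0.99 + 1.82 - 1.87
= 0.9400

0.9400


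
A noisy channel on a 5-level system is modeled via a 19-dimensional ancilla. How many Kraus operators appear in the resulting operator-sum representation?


Tracing out the environment in an orthonormal basis {|i>_E} gives Kraus operators K_i = <i|_E U |0>_E.
Number of Kraus operators = dim(H_env) = d_env
= 19

19


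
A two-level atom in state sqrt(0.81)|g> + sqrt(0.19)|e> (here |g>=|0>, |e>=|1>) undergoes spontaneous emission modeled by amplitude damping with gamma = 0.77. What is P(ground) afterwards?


For amplitude damping with parameter gamma on state sqrt(a)|0> + sqrt(b)|1>:
alpha^2 = 0.81, beta^2 = 0.19
P(|0>) = alpha^2 + gamma * beta^2
= 0.81 + 0.77 * 0.19
= 0.81 + 0.1463
= 0.9563

0.9563


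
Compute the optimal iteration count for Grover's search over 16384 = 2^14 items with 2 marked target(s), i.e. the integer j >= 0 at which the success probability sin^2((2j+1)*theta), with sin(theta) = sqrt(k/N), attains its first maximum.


After j Grover iterations the success probability is P(j) = sin^2((2j+1)*theta), where sin(theta) = sqrt(k/N).
N = 2^14 = 16384, k = 2
sin(theta) = sqrt(k/N) = 0.01104854346
theta = arcsin(sqrt(k/N)) = 0.01104876825 rad
P(j) reaches its first maximum when (2j+1)*theta is as close as possible to pi/2, i.e. j = round(pi/(4*theta) - 1/2).
pi/(4*theta) - 1/2 = 70.5847
(For comparison, the common estimate pi/4 * sqrt(N/k) = 71.0861; the exact maximiser is used here.)
Optimal iterations = 71

71


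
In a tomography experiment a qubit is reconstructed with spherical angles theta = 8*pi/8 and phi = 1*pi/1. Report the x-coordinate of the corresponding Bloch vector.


theta = 3.1416, phi = 3.1416
r_x = sin(theta)*cos(phi) = 0.0000 * -1.0000
r_x = 0.0000

0.0000


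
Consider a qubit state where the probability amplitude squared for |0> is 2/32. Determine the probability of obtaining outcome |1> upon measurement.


|alpha|^2 = 2/32 = 0.0625
|beta|^2 = 1 - 2/32 = 30/32 = 0.9375
P(|1>) = |beta|^2 = 0.9375

0.9375


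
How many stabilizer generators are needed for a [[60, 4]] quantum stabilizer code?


For an [[n,k]] stabilizer code:
Number of stabilizer generators = n - k
= 60 - 4
= 56

56


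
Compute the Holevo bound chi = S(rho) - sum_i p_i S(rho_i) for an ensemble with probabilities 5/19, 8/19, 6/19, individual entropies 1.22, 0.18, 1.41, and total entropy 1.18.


chi = S(rho) - sum_i p_i * S(rho_i)
Weighted entropy = 5/19 * 1.22 + 8/19 * 0.18 + 6/19 * 1.41
= 0.8421
chi = 1.18 - 0.8421
= 0.3379

0.3379


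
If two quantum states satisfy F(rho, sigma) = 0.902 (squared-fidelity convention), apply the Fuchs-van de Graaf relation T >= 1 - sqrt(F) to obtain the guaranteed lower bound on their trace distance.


Fuchs-van de Graaf (squared-fidelity convention): 1 - sqrt(F) <= T <= sqrt(1 - F).
Lower bound: T >= 1 - sqrt(F)
sqrt(F) = sqrt(0.902) = 0.9497
T >= 1 - 0.9497
T >= 0.0503

0.0503


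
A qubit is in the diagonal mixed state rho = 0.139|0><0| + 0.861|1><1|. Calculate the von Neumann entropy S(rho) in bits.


S = -p*log2(p) - (1-p)*log2(1-p)
p = 0.1390, 1-p = 0.8610
= -0.1390 * log2(0.1390) - 0.8610 * log2(0.8610)
= -(-0.3957) - (-0.1859)
= 0.5816

0.5816


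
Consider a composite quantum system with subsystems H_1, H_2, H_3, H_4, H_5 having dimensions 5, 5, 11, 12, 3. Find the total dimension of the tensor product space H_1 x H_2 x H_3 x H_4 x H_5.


dim(H_1 x H_2 x H_3 x H_4 x H_5) = 5 * 5 * 11 * 12 * 3
= 25 * 11 * 12 * 3
= 275 * 12 * 3
= 3300 * 3
= 9900

9900


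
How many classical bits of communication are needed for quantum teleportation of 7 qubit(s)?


Quantum teleportation requires 2 classical bits per qubit teleported.
7 qubit(s) -> 2 * 7 = 14 classical bits

14


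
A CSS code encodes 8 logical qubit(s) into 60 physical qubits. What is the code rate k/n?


Code rate R = k/n
= 8/60
= 0.1333

0.1333


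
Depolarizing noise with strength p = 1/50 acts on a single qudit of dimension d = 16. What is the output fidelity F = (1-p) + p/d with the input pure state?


F = (1-p) + p/d
= (1 - 0.0200) + 0.0200/16
= 0.9800 + 0.0013
= 0.9812

0.9812


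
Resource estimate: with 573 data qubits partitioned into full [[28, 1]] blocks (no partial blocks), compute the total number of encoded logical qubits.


Each code block uses 28 physical qubits for 1 logical qubit(s).
Number of complete blocks = floor(573 / 28) = 20
Logical qubits = 20 * 1
= 20

20


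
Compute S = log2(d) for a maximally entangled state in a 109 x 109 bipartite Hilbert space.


For a maximally entangled state in d x d:
S = log2(d) = log2(109)
= 6.7682

6.7682


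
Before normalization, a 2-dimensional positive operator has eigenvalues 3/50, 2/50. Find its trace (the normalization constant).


tr(M) = sum of eigenvalues
= 3/50 + 2/50
= 5/50
= 0.1000

0.1000


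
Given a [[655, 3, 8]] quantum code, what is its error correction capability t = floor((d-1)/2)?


Code parameters: [[655, 3, 8]], distance d = 8.
Number of correctable errors = floor((d-1)/2)
= floor((8 - 1)/2)
= floor(7/2)
= 3

3


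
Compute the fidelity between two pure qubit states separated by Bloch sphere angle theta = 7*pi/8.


For states separated by angle theta on Bloch sphere:
F = cos^2(theta/2)
theta = 7*pi/8 = 2.7489
theta/2 = 1.3744
cos(theta/2) = 0.1951
F = 0.0381

0.0381


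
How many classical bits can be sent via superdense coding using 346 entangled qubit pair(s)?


Superdense coding allows 2 classical bits per shared entangled pair.
346 pair(s) -> 2 * 346 = 692 classical bits

692


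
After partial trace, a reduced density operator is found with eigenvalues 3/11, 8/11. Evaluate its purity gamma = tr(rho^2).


tr(rho^2) = sum of eigenvalues squared
= (3/11)^2 + (8/11)^2
= (9 + 64) / 121
= 73/121
= 0.6033

0.6033


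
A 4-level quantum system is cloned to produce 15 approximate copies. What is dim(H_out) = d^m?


Output space = H^(tensor 15) where dim(H) = 4
dim = 4^15
= 16 (after 2 factors)
= 64 (after 3 factors)
= 256 (after 4 factors)
= 1024 (after 5 factors)
= 4096 (after 6 factors)
= 16384 (after 7 factors)
= 65536 (after 8 factors)
= 262144 (after 9 factors)
= 1048576 (after 10 factors)
= 4194304 (after 11 factors)
= 16777216 (after 12 factors)
= 67108864 (after 13 factors)
= 268435456 (after 14 factors)
= 1073741824 (after 15 factors)
= 1073741824

1073741824


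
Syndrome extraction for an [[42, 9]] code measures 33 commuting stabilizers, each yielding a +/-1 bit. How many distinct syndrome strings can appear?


Each stabilizer generator gives a binary (+1 or -1) measurement outcome.
With 33 independent generators:
Total syndromes = 2^33
= 8589934592

8589934592


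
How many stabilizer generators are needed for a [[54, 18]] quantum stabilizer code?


For an [[n,k]] stabilizer code:
Number of stabilizer generators = n - k
= 54 - 18
= 36

36


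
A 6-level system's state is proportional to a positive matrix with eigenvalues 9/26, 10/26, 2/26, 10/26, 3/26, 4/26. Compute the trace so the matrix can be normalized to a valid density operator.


tr(M) = sum of eigenvalues
= 9/26 + 10/26 + 2/26 + 10/26 + 3/26 + 4/26
= 38/26
= 1.4615

1.4615


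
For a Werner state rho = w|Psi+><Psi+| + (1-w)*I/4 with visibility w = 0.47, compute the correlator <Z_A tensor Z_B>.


|Psi+> = (|01> + |10>)/sqrt(2)
For the pure Bell state, <Z_A Z_B> = -1 (Bell-state Pauli correlator).
The maximally-mixed part I/4 has tr(I/4 * P tensor P) = 0 for any traceless Pauli P.
So <Z_A Z_B>_rho = w * (-1) + (1 - w) * 0
= 0.47 * (-1)
= -0.4700

-0.4700


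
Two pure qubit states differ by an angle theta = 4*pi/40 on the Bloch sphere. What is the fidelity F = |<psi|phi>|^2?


For states separated by angle theta on Bloch sphere:
F = cos^2(theta/2)
theta = 4*pi/40 = 0.3142
theta/2 = 0.1571
cos(theta/2) = 0.9877
F = 0.9755

0.9755


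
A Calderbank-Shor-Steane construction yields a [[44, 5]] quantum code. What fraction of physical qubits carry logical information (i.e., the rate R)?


Code rate R = k/n
= 5/44
= 0.1136

0.1136


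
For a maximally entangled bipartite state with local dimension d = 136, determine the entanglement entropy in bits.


For a maximally entangled state in d x d:
S = log2(d) = log2(136)
= 7.0875

7.0875


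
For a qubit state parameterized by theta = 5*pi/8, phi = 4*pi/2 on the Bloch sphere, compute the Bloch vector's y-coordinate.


theta = 1.9635, phi = 6.2832
r_y = sin(theta)*sin(phi) = 0.9239 * 0.0000
r_y = 0.0000

0.0000


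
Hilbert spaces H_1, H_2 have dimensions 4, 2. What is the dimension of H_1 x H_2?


dim(H_1 x H_2) = 4 * 2
= 8

8


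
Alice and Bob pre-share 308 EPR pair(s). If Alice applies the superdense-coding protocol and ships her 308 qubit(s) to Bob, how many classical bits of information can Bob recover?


Superdense coding allows 2 classical bits per shared entangled pair.
308 pair(s) -> 2 * 308 = 616 classical bits

616


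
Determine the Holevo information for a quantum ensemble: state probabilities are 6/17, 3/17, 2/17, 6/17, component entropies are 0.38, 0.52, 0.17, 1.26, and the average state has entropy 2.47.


chi = S(rho) - sum_i p_i * S(rho_i)
Weighted entropy = 6/17 * 0.38 + 3/17 * 0.52 + 2/17 * 0.17 + 6/17 * 1.26
= 0.6906
chi = 2.47 - 0.6906
= 1.7794

1.7794


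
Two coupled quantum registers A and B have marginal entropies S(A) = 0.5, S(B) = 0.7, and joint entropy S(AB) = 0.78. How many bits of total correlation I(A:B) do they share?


I(A:B) = S(A) + S(B) - S(AB)
= 0.5 + 0.7 - 0.78
= 0.4200

0.4200


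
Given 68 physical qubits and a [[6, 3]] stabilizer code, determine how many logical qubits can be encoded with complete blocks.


Each code block uses 6 physical qubits for 3 logical qubit(s).
Number of complete blocks = floor(68 / 6) = 11
Logical qubits = 11 * 3
= 33

33


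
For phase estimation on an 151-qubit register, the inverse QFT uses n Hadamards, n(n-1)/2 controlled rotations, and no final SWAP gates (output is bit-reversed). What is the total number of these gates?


Hadamard gates: 151
Controlled rotations: n*(n-1)/2 = 151*150/2 = 11325
SWAP gates: 0 (omitted)
Total = 151 + 11325
= 11476

11476


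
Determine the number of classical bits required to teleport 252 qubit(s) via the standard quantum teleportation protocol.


Quantum teleportation requires 2 classical bits per qubit teleported.
252 qubit(s) -> 2 * 252 = 504 classical bits

504


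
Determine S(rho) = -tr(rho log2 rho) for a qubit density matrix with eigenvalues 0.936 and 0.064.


S = -p*log2(p) - (1-p)*log2(1-p)
p = 0.9360, 1-p = 0.0640
= -0.9360 * log2(0.9360) - 0.0640 * log2(0.0640)
= -(-0.0893) - (-0.2538)
= 0.3431

0.3431


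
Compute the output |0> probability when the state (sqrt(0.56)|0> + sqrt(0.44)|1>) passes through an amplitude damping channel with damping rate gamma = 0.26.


For amplitude damping with parameter gamma on state sqrt(a)|0> + sqrt(b)|1>:
alpha^2 = 0.56, beta^2 = 0.44
P(|0>) = alpha^2 + gamma * beta^2
= 0.56 + 0.26 * 0.44
= 0.56 + 0.1144
= 0.6744

0.6744


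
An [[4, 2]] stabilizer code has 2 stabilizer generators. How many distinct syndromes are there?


Each stabilizer generator gives a binary (+1 or -1) measurement outcome.
With 2 independent generators:
Total syndromes = 2^2
= 4

4


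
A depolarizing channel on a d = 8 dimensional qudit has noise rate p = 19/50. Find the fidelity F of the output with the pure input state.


F = (1-p) + p/d
= (1 - 0.3800) + 0.3800/8
= 0.6200 + 0.0475
= 0.6675

0.6675


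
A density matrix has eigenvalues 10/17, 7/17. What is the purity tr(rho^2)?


tr(rho^2) = sum of eigenvalues squared
= (10/17)^2 + (7/17)^2
= (100 + 49) / 289
= 149/289
= 0.5156

0.5156


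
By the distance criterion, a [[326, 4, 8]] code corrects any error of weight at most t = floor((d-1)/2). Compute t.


Code parameters: [[326, 4, 8]], distance d = 8.
Number of correctable errors = floor((d-1)/2)
= floor((8 - 1)/2)
= floor(7/2)
= 3

3


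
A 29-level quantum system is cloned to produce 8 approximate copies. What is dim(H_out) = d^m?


Output space = H^(tensor 8) where dim(H) = 29
dim = 29^8
= 841 (after 2 factors)
= 24389 (after 3 factors)
= 707281 (after 4 factors)
= 20511149 (after 5 factors)
= 594823321 (after 6 factors)
= 17249876309 (after 7 factors)
= 500246412961 (after 8 factors)
= 500246412961

500246412961


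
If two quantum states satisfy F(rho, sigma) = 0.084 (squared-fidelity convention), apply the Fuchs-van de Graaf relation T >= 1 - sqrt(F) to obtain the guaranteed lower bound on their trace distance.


Fuchs-van de Graaf (squared-fidelity convention): 1 - sqrt(F) <= T <= sqrt(1 - F).
Lower bound: T >= 1 - sqrt(F)
sqrt(F) = sqrt(0.084) = 0.2898
T >= 1 - 0.2898
T >= 0.7102

0.7102


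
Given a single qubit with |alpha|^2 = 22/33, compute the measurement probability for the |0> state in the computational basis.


|alpha|^2 = 22/33 = 0.6667
|beta|^2 = 1 - 22/33 = 11/33 = 0.3333
P(|0>) = |alpha|^2 = 0.6667

0.6667


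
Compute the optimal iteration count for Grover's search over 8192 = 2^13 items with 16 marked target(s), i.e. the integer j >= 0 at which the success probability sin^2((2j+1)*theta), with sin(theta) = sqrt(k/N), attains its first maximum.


After j Grover iterations the success probability is P(j) = sin^2((2j+1)*theta), where sin(theta) = sqrt(k/N).
N = 2^13 = 8192, k = 16
sin(theta) = sqrt(k/N) = 0.04419417382
theta = arcsin(sqrt(k/N)) = 0.04420857261 rad
P(j) reaches its first maximum when (2j+1)*theta is as close as possible to pi/2, i.e. j = round(pi/(4*theta) - 1/2).
pi/(4*theta) - 1/2 = 17.2657
(For comparison, the common estimate pi/4 * sqrt(N/k) = 17.7715; the exact maximiser is used here.)
Optimal iterations = 17

17


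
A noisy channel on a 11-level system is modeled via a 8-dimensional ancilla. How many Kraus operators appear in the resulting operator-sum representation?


Tracing out the environment in an orthonormal basis {|i>_E} gives Kraus operators K_i = <i|_E U |0>_E.
Number of Kraus operators = dim(H_env) = d_env
= 8

8


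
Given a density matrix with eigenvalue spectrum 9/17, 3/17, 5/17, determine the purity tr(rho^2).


tr(rho^2) = sum of eigenvalues squared
= (9/17)^2 + (3/17)^2 + (5/17)^2
= (81 + 9 + 25) / 289
= 115/289
= 0.3979

0.3979


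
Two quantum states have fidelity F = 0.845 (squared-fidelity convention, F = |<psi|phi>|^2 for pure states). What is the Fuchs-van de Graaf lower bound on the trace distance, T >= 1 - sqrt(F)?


Fuchs-van de Graaf (squared-fidelity convention): 1 - sqrt(F) <= T <= sqrt(1 - F).
Lower bound: T >= 1 - sqrt(F)
sqrt(F) = sqrt(0.845) = 0.9192
T >= 1 - 0.9192
T >= 0.0808

0.0808


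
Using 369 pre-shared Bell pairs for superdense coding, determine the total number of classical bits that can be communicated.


Superdense coding allows 2 classical bits per shared entangled pair.
369 pair(s) -> 2 * 369 = 738 classical bits

738


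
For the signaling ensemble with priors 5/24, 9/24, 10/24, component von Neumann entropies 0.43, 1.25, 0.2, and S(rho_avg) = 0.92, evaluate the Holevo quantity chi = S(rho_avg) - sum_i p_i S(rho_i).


chi = S(rho) - sum_i p_i * S(rho_i)
Weighted entropy = 5/24 * 0.43 + 9/24 * 1.25 + 10/24 * 0.2
= 0.6417
chi = 0.92 - 0.6417
= 0.2783

0.2783


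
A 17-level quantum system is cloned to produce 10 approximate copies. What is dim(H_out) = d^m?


Output space = H^(tensor 10) where dim(H) = 17
dim = 17^10
= 289 (after 2 factors)
= 4913 (after 3 factors)
= 83521 (after 4 factors)
= 1419857 (after 5 factors)
= 24137569 (after 6 factors)
= 410338673 (after 7 factors)
= 6975757441 (after 8 factors)
= 118587876497 (after 9 factors)
= 2015993900449 (after 10 factors)
= 2015993900449

2015993900449


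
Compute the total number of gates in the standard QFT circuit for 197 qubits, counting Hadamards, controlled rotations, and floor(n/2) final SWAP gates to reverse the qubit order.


Hadamard gates: 197
Controlled rotations: n*(n-1)/2 = 197*196/2 = 19306
SWAP gates: floor(n/2) = floor(197/2) = 98
Total = 197 + 19306 + 98
= 19601

19601


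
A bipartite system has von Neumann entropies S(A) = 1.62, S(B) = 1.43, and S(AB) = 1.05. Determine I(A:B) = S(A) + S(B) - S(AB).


I(A:B) = S(A) + S(B) - S(AB)
= 1.62 + 1.43 - 1.05
= 2.0000

2.0000


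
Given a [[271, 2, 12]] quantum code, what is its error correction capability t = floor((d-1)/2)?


Code parameters: [[271, 2, 12]], distance d = 12.
Number of correctable errors = floor((d-1)/2)
= floor((12 - 1)/2)
= floor(11/2)
= 5

5


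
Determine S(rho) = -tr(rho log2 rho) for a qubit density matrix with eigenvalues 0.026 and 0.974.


S = -p*log2(p) - (1-p)*log2(1-p)
p = 0.0260, 1-p = 0.9740
= -0.0260 * log2(0.0260) - 0.9740 * log2(0.9740)
= -(-0.1369) - (-0.0370)
= 0.1739

0.1739


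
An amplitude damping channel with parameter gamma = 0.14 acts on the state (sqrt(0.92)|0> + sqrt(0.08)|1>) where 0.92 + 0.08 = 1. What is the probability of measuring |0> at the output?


For amplitude damping with parameter gamma on state sqrt(a)|0> + sqrt(b)|1>:
alpha^2 = 0.92, beta^2 = 0.08
P(|0>) = alpha^2 + gamma * beta^2
= 0.92 + 0.14 * 0.08
= 0.92 + 0.0112
= 0.9312

0.9312


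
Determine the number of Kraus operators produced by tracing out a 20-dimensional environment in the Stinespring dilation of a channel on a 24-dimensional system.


Tracing out the environment in an orthonormal basis {|i>_E} gives Kraus operators K_i = <i|_E U |0>_E.
Number of Kraus operators = dim(H_env) = d_env
= 20

20


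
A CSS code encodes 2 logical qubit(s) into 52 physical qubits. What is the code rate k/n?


Code rate R = k/n
= 2/52
= 0.0385

0.0385


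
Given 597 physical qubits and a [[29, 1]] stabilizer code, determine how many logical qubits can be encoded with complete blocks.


Each code block uses 29 physical qubits for 1 logical qubit(s).
Number of complete blocks = floor(597 / 29) = 20
Logical qubits = 20 * 1
= 20

20


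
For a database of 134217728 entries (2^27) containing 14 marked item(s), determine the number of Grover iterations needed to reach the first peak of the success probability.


After j Grover iterations the success probability is P(j) = sin^2((2j+1)*theta), where sin(theta) = sqrt(k/N).
N = 2^27 = 134217728, k = 14
sin(theta) = sqrt(k/N) = 0.0003229676893
theta = arcsin(sqrt(k/N)) = 0.000322967695 rad
P(j) reaches its first maximum when (2j+1)*theta is as close as possible to pi/2, i.e. j = round(pi/(4*theta) - 1/2).
pi/(4*theta) - 1/2 = 2431.3165
(For comparison, the common estimate pi/4 * sqrt(N/k) = 2431.8165; the exact maximiser is used here.)
Optimal iterations = 2431

2431


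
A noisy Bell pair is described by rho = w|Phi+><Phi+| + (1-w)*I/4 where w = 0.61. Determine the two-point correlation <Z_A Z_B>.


|Phi+> = (|00> + |11>)/sqrt(2)
For the pure Bell state, <Z_A Z_B> = +1 (Bell-state Pauli correlator).
The maximally-mixed part I/4 has tr(I/4 * P tensor P) = 0 for any traceless Pauli P.
So <Z_A Z_B>_rho = w * (+1) + (1 - w) * 0
= 0.61 * (+1)
= 0.6100

0.6100


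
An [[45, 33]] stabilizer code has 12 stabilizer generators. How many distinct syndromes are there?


Each stabilizer generator gives a binary (+1 or -1) measurement outcome.
With 12 independent generators:
Total syndromes = 2^12
= 4096

4096


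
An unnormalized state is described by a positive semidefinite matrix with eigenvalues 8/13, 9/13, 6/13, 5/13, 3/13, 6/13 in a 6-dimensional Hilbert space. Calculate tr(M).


tr(M) = sum of eigenvalues
= 8/13 + 9/13 + 6/13 + 5/13 + 3/13 + 6/13
= 37/13
= 2.8462

2.8462


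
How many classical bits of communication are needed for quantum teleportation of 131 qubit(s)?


Quantum teleportation requires 2 classical bits per qubit teleported.
131 qubit(s) -> 2 * 131 = 262 classical bits

262


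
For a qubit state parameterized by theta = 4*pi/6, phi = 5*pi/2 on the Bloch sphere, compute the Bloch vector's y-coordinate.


theta = 2.0944, phi = 7.8540
r_y = sin(theta)*sin(phi) = 0.8660 * 1.0000
r_y = 0.8660

0.8660


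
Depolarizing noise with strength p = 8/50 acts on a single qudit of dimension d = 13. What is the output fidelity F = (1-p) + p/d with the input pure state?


F = (1-p) + p/d
= (1 - 0.1600) + 0.1600/13
= 0.8400 + 0.0123
= 0.8523

0.8523


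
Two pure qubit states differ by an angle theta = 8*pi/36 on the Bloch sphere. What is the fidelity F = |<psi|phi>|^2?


For states separated by angle theta on Bloch sphere:
F = cos^2(theta/2)
theta = 8*pi/36 = 0.6981
theta/2 = 0.3491
cos(theta/2) = 0.9397
F = 0.8830

0.8830


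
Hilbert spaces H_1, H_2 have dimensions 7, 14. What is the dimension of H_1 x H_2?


dim(H_1 x H_2) = 7 * 14
= 98

98


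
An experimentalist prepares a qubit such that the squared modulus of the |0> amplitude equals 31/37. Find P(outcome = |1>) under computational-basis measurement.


|alpha|^2 = 31/37 = 0.8378
|beta|^2 = 1 - 31/37 = 6/37 = 0.1622
P(|1>) = |beta|^2 = 0.1622

0.1622


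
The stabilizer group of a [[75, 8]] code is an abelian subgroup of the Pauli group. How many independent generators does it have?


For an [[n,k]] stabilizer code:
Number of stabilizer generators = n - k
= 75 - 8
= 67

67


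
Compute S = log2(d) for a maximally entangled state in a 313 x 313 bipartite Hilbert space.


For a maximally entangled state in d x d:
S = log2(d) = log2(313)
= 8.2900

8.2900


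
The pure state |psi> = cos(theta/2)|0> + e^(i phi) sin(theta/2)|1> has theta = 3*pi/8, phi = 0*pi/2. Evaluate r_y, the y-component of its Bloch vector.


theta = 1.1781, phi = 0.0000
r_y = sin(theta)*sin(phi) = 0.9239 * 0.0000
r_y = 0.0000

0.0000


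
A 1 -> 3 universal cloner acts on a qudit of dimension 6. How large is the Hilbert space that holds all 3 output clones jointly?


Output space = H^(tensor 3) where dim(H) = 6
dim = 6^3
= 36 (after 2 factors)
= 216 (after 3 factors)
= 216

216


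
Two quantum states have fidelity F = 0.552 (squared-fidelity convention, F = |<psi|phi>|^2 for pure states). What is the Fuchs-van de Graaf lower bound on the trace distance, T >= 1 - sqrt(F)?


Fuchs-van de Graaf (squared-fidelity convention): 1 - sqrt(F) <= T <= sqrt(1 - F).
Lower bound: T >= 1 - sqrt(F)
sqrt(F) = sqrt(0.552) = 0.7430
T >= 1 - 0.7430
T >= 0.2570

0.2570


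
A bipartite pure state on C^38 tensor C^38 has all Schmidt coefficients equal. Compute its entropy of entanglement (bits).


For a maximally entangled state in d x d:
S = log2(d) = log2(38)
= 5.2479

5.2479


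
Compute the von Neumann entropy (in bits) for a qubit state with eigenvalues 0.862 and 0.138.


S = -p*log2(p) - (1-p)*log2(1-p)
p = 0.8620, 1-p = 0.1380
= -0.8620 * log2(0.8620) - 0.1380 * log2(0.1380)
= -(-0.1847) - (-0.3943)
= 0.5790

0.5790


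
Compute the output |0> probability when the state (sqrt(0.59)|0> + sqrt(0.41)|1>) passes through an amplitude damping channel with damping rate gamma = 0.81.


For amplitude damping with parameter gamma on state sqrt(a)|0> + sqrt(b)|1>:
alpha^2 = 0.59, beta^2 = 0.41
P(|0>) = alpha^2 + gamma * beta^2
= 0.59 + 0.81 * 0.41
= 0.59 + 0.3321
= 0.9221

0.9221


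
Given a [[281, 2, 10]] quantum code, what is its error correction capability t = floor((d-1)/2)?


Code parameters: [[281, 2, 10]], distance d = 10.
Number of correctable errors = floor((d-1)/2)
= floor((10 - 1)/2)
= floor(9/2)
= 4

4


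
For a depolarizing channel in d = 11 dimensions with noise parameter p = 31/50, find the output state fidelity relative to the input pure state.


F = (1-p) + p/d
= (1 - 0.6200) + 0.6200/11
= 0.3800 + 0.0564
= 0.4364

0.4364


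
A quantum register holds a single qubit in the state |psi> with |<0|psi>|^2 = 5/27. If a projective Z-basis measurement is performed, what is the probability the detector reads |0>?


|alpha|^2 = 5/27 = 0.1852
|beta|^2 = 1 - 5/27 = 22/27 = 0.8148
P(|0>) = |alpha|^2 = 0.1852

0.1852


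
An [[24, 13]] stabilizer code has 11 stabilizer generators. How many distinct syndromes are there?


Each stabilizer generator gives a binary (+1 or -1) measurement outcome.
With 11 independent generators:
Total syndromes = 2^11
= 2048

2048


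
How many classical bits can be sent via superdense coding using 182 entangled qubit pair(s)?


Superdense coding allows 2 classical bits per shared entangled pair.
182 pair(s) -> 2 * 182 = 364 classical bits

364


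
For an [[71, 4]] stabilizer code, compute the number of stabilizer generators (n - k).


For an [[n,k]] stabilizer code:
Number of stabilizer generators = n - k
= 71 - 4
= 67

67


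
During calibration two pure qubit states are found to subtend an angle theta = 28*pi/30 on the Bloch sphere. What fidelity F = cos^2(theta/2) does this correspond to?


For states separated by angle theta on Bloch sphere:
F = cos^2(theta/2)
theta = 28*pi/30 = 2.9322
theta/2 = 1.4661
cos(theta/2) = 0.1045
F = 0.0109

0.0109


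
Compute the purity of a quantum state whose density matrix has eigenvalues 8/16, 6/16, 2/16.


tr(rho^2) = sum of eigenvalues squared
= (8/16)^2 + (6/16)^2 + (2/16)^2
= (64 + 36 + 4) / 256
= 104/256
= 0.4062

0.4062


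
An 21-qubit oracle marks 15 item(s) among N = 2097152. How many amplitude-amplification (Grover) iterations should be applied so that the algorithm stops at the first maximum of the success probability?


After j Grover iterations the success probability is P(j) = sin^2((2j+1)*theta), where sin(theta) = sqrt(k/N).
N = 2^21 = 2097152, k = 15
sin(theta) = sqrt(k/N) = 0.00267442655
theta = arcsin(sqrt(k/N)) = 0.002674429738 rad
P(j) reaches its first maximum when (2j+1)*theta is as close as possible to pi/2, i.e. j = round(pi/(4*theta) - 1/2).
pi/(4*theta) - 1/2 = 293.1694
(For comparison, the common estimate pi/4 * sqrt(N/k) = 293.6697; the exact maximiser is used here.)
Optimal iterations = 293

293


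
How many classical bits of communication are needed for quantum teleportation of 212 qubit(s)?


Quantum teleportation requires 2 classical bits per qubit teleported.
212 qubit(s) -> 2 * 212 = 424 classical bits

424


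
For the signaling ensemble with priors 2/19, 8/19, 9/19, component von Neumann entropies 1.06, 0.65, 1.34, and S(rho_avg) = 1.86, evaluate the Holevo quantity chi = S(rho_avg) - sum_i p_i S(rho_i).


chi = S(rho) - sum_i p_i * S(rho_i)
Weighted entropy = 2/19 * 1.06 + 8/19 * 0.65 + 9/19 * 1.34
= 1.0200
chi = 1.86 - 1.0200
= 0.8400

0.8400


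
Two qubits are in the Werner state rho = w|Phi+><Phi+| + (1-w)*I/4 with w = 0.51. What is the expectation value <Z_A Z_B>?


|Phi+> = (|00> + |11>)/sqrt(2)
For the pure Bell state, <Z_A Z_B> = +1 (Bell-state Pauli correlator).
The maximally-mixed part I/4 has tr(I/4 * P tensor P) = 0 for any traceless Pauli P.
So <Z_A Z_B>_rho = w * (+1) + (1 - w) * 0
= 0.51 * (+1)
= 0.5100

0.5100


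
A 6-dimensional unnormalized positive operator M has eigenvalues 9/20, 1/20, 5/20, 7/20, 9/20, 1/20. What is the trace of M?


tr(M) = sum of eigenvalues
= 9/20 + 1/20 + 5/20 + 7/20 + 9/20 + 1/20
= 32/20
= 1.6000

1.6000


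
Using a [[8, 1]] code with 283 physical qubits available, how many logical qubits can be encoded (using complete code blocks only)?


Each code block uses 8 physical qubits for 1 logical qubit(s).
Number of complete blocks = floor(283 / 8) = 35
Logical qubits = 35 * 1
= 35

35


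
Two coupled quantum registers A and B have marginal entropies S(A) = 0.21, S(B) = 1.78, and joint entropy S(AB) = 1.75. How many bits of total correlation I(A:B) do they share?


I(A:B) = S(A) + S(B) - S(AB)
= 0.21 + 1.78 - 1.75
= 0.2400

0.2400


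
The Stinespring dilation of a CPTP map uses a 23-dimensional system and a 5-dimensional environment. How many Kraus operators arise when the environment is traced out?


Tracing out the environment in an orthonormal basis {|i>_E} gives Kraus operators K_i = <i|_E U |0>_E.
Number of Kraus operators = dim(H_env) = d_env
= 5

5


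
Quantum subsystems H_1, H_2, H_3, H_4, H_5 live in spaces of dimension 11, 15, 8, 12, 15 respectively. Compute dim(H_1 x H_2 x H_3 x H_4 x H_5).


dim(H_1 x H_2 x H_3 x H_4 x H_5) = 11 * 15 * 8 * 12 * 15
= 165 * 8 * 12 * 15
= 1320 * 12 * 15
= 15840 * 15
= 237600

237600


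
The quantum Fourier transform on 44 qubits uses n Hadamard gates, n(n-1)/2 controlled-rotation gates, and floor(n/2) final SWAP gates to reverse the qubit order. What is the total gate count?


Hadamard gates: 44
Controlled rotations: n*(n-1)/2 = 44*43/2 = 946
SWAP gates: floor(n/2) = floor(44/2) = 22
Total = 44 + 946 + 22
= 1012

1012


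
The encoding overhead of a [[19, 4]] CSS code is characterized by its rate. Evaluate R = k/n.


Code rate R = k/n
= 4/19
= 0.2105

0.2105


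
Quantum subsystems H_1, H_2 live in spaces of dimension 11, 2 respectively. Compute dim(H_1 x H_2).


dim(H_1 x H_2) = 11 * 2
= 22

22


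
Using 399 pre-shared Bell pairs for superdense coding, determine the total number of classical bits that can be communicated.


Superdense coding allows 2 classical bits per shared entangled pair.
399 pair(s) -> 2 * 399 = 798 classical bits

798


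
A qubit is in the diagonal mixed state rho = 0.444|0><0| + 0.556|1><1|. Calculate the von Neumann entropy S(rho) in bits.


S = -p*log2(p) - (1-p)*log2(1-p)
p = 0.4440, 1-p = 0.5560
= -0.4440 * log2(0.4440) - 0.5560 * log2(0.5560)
= -(-0.5201) - (-0.4708)
= 0.9909

0.9909


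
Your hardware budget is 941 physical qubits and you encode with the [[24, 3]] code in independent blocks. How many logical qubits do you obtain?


Each code block uses 24 physical qubits for 3 logical qubit(s).
Number of complete blocks = floor(941 / 24) = 39
Logical qubits = 39 * 3
= 117

117


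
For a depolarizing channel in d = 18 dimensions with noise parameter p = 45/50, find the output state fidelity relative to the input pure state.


F = (1-p) + p/d
= (1 - 0.9000) + 0.9000/18
= 0.1000 + 0.0500
= 0.1500

0.1500


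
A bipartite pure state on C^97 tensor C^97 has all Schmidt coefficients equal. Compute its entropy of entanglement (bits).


For a maximally entangled state in d x d:
S = log2(d) = log2(97)
= 6.5999

6.5999


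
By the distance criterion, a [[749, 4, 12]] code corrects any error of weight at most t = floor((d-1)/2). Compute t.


Code parameters: [[749, 4, 12]], distance d = 12.
Number of correctable errors = floor((d-1)/2)
= floor((12 - 1)/2)
= floor(11/2)
= 5

5


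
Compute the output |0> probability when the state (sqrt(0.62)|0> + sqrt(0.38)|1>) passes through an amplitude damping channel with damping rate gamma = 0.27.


For amplitude damping with parameter gamma on state sqrt(a)|0> + sqrt(b)|1>:
alpha^2 = 0.62, beta^2 = 0.38
P(|0>) = alpha^2 + gamma * beta^2
= 0.62 + 0.27 * 0.38
= 0.62 + 0.1026
= 0.7226

0.7226


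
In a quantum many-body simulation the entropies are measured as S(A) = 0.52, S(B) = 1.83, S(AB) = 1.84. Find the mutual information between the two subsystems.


I(A:B) = S(A) + S(B) - S(AB)
= 0.52 + 1.83 - 1.84
= 0.5100

0.5100


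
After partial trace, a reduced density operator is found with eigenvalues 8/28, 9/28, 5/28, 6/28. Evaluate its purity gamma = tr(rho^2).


tr(rho^2) = sum of eigenvalues squared
= (8/28)^2 + (9/28)^2 + (5/28)^2 + (6/28)^2
= (64 + 81 + 25 + 36) / 784
= 206/784
= 0.2628

0.2628


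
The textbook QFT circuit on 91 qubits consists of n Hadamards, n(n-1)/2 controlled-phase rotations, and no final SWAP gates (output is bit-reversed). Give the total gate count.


Hadamard gates: 91
Controlled rotations: n*(n-1)/2 = 91*90/2 = 4095
SWAP gates: 0 (omitted)
Total = 91 + 4095
= 4186

4186


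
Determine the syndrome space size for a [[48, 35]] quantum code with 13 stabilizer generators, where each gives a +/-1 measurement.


Each stabilizer generator gives a binary (+1 or -1) measurement outcome.
With 13 independent generators:
Total syndromes = 2^13
= 8192

8192


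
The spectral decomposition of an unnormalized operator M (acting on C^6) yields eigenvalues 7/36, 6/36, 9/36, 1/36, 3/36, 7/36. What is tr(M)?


tr(M) = sum of eigenvalues
= 7/36 + 6/36 + 9/36 + 1/36 + 3/36 + 7/36
= 33/36
= 0.9167

0.9167


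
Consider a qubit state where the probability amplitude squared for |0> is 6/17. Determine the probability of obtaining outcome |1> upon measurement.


|alpha|^2 = 6/17 = 0.3529
|beta|^2 = 1 - 6/17 = 11/17 = 0.6471
P(|1>) = |beta|^2 = 0.6471

0.6471


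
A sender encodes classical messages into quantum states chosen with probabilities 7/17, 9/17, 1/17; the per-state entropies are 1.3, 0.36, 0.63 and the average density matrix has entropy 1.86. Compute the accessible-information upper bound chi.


chi = S(rho) - sum_i p_i * S(rho_i)
Weighted entropy = 7/17 * 1.3 + 9/17 * 0.36 + 1/17 * 0.63
= 0.7629
chi = 1.86 - 0.7629
= 1.0971

1.0971


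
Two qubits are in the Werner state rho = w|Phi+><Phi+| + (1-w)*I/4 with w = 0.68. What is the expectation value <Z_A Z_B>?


|Phi+> = (|00> + |11>)/sqrt(2)
For the pure Bell state, <Z_A Z_B> = +1 (Bell-state Pauli correlator).
The maximally-mixed part I/4 has tr(I/4 * P tensor P) = 0 for any traceless Pauli P.
So <Z_A Z_B>_rho = w * (+1) + (1 - w) * 0
= 0.68 * (+1)
= 0.6800

0.6800


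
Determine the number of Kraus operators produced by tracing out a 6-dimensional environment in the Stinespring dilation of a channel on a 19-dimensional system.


Tracing out the environment in an orthonormal basis {|i>_E} gives Kraus operators K_i = <i|_E U |0>_E.
Number of Kraus operators = dim(H_env) = d_env
= 6

6


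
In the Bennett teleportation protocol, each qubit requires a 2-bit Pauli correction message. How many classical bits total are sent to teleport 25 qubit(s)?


Quantum teleportation requires 2 classical bits per qubit teleported.
25 qubit(s) -> 2 * 25 = 50 classical bits

50


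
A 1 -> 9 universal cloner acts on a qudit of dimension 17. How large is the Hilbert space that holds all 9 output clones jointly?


Output space = H^(tensor 9) where dim(H) = 17
dim = 17^9
= 289 (after 2 factors)
= 4913 (after 3 factors)
= 83521 (after 4 factors)
= 1419857 (after 5 factors)
= 24137569 (after 6 factors)
= 410338673 (after 7 factors)
= 6975757441 (after 8 factors)
= 118587876497 (after 9 factors)
= 118587876497

118587876497


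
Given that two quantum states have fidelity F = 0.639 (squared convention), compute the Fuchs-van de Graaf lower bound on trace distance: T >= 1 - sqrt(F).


Fuchs-van de Graaf (squared-fidelity convention): 1 - sqrt(F) <= T <= sqrt(1 - F).
Lower bound: T >= 1 - sqrt(F)
sqrt(F) = sqrt(0.639) = 0.7994
T >= 1 - 0.7994
T >= 0.2006

0.2006


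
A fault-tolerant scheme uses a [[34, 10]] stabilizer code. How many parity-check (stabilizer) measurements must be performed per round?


For an [[n,k]] stabilizer code:
Number of stabilizer generators = n - k
= 34 - 10
= 24

24
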